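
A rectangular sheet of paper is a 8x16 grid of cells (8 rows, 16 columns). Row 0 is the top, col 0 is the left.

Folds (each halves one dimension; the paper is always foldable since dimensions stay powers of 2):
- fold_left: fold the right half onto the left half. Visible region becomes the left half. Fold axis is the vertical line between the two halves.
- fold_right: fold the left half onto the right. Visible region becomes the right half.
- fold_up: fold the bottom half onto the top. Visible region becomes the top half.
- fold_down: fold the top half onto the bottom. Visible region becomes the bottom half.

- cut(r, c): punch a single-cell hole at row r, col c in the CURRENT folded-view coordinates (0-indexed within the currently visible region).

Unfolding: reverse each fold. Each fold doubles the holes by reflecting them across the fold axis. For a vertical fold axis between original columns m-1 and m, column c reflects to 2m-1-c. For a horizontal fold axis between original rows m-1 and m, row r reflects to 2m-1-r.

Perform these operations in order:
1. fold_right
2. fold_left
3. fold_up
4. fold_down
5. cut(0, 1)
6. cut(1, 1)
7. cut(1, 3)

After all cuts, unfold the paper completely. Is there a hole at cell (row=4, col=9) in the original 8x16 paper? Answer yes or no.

Op 1 fold_right: fold axis v@8; visible region now rows[0,8) x cols[8,16) = 8x8
Op 2 fold_left: fold axis v@12; visible region now rows[0,8) x cols[8,12) = 8x4
Op 3 fold_up: fold axis h@4; visible region now rows[0,4) x cols[8,12) = 4x4
Op 4 fold_down: fold axis h@2; visible region now rows[2,4) x cols[8,12) = 2x4
Op 5 cut(0, 1): punch at orig (2,9); cuts so far [(2, 9)]; region rows[2,4) x cols[8,12) = 2x4
Op 6 cut(1, 1): punch at orig (3,9); cuts so far [(2, 9), (3, 9)]; region rows[2,4) x cols[8,12) = 2x4
Op 7 cut(1, 3): punch at orig (3,11); cuts so far [(2, 9), (3, 9), (3, 11)]; region rows[2,4) x cols[8,12) = 2x4
Unfold 1 (reflect across h@2): 6 holes -> [(0, 9), (0, 11), (1, 9), (2, 9), (3, 9), (3, 11)]
Unfold 2 (reflect across h@4): 12 holes -> [(0, 9), (0, 11), (1, 9), (2, 9), (3, 9), (3, 11), (4, 9), (4, 11), (5, 9), (6, 9), (7, 9), (7, 11)]
Unfold 3 (reflect across v@12): 24 holes -> [(0, 9), (0, 11), (0, 12), (0, 14), (1, 9), (1, 14), (2, 9), (2, 14), (3, 9), (3, 11), (3, 12), (3, 14), (4, 9), (4, 11), (4, 12), (4, 14), (5, 9), (5, 14), (6, 9), (6, 14), (7, 9), (7, 11), (7, 12), (7, 14)]
Unfold 4 (reflect across v@8): 48 holes -> [(0, 1), (0, 3), (0, 4), (0, 6), (0, 9), (0, 11), (0, 12), (0, 14), (1, 1), (1, 6), (1, 9), (1, 14), (2, 1), (2, 6), (2, 9), (2, 14), (3, 1), (3, 3), (3, 4), (3, 6), (3, 9), (3, 11), (3, 12), (3, 14), (4, 1), (4, 3), (4, 4), (4, 6), (4, 9), (4, 11), (4, 12), (4, 14), (5, 1), (5, 6), (5, 9), (5, 14), (6, 1), (6, 6), (6, 9), (6, 14), (7, 1), (7, 3), (7, 4), (7, 6), (7, 9), (7, 11), (7, 12), (7, 14)]
Holes: [(0, 1), (0, 3), (0, 4), (0, 6), (0, 9), (0, 11), (0, 12), (0, 14), (1, 1), (1, 6), (1, 9), (1, 14), (2, 1), (2, 6), (2, 9), (2, 14), (3, 1), (3, 3), (3, 4), (3, 6), (3, 9), (3, 11), (3, 12), (3, 14), (4, 1), (4, 3), (4, 4), (4, 6), (4, 9), (4, 11), (4, 12), (4, 14), (5, 1), (5, 6), (5, 9), (5, 14), (6, 1), (6, 6), (6, 9), (6, 14), (7, 1), (7, 3), (7, 4), (7, 6), (7, 9), (7, 11), (7, 12), (7, 14)]

Answer: yes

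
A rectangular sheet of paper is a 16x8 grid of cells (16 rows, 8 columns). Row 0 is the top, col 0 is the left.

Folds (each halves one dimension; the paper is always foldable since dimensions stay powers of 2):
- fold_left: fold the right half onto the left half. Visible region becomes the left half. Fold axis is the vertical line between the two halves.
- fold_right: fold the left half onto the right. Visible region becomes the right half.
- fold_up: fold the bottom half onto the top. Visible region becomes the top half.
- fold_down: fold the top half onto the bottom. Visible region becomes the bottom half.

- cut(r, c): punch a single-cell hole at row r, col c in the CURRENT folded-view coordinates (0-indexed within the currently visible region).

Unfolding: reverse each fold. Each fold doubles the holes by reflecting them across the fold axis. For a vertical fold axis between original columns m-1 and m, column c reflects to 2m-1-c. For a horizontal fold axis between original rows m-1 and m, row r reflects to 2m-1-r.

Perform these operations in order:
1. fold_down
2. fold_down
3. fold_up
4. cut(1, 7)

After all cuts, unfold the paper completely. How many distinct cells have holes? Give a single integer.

Answer: 8

Derivation:
Op 1 fold_down: fold axis h@8; visible region now rows[8,16) x cols[0,8) = 8x8
Op 2 fold_down: fold axis h@12; visible region now rows[12,16) x cols[0,8) = 4x8
Op 3 fold_up: fold axis h@14; visible region now rows[12,14) x cols[0,8) = 2x8
Op 4 cut(1, 7): punch at orig (13,7); cuts so far [(13, 7)]; region rows[12,14) x cols[0,8) = 2x8
Unfold 1 (reflect across h@14): 2 holes -> [(13, 7), (14, 7)]
Unfold 2 (reflect across h@12): 4 holes -> [(9, 7), (10, 7), (13, 7), (14, 7)]
Unfold 3 (reflect across h@8): 8 holes -> [(1, 7), (2, 7), (5, 7), (6, 7), (9, 7), (10, 7), (13, 7), (14, 7)]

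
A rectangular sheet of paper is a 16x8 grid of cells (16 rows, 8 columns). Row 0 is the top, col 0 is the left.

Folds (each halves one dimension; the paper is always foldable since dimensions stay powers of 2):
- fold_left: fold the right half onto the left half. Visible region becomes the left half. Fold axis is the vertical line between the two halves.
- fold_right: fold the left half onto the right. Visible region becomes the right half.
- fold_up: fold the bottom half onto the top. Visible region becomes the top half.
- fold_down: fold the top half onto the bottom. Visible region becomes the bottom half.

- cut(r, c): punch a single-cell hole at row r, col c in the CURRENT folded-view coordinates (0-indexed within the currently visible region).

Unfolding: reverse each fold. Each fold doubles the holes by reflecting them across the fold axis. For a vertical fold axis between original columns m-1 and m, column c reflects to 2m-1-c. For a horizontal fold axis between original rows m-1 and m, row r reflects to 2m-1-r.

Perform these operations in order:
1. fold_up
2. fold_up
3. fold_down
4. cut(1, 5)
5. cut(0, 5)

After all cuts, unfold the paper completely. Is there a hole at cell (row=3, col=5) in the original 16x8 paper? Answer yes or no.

Op 1 fold_up: fold axis h@8; visible region now rows[0,8) x cols[0,8) = 8x8
Op 2 fold_up: fold axis h@4; visible region now rows[0,4) x cols[0,8) = 4x8
Op 3 fold_down: fold axis h@2; visible region now rows[2,4) x cols[0,8) = 2x8
Op 4 cut(1, 5): punch at orig (3,5); cuts so far [(3, 5)]; region rows[2,4) x cols[0,8) = 2x8
Op 5 cut(0, 5): punch at orig (2,5); cuts so far [(2, 5), (3, 5)]; region rows[2,4) x cols[0,8) = 2x8
Unfold 1 (reflect across h@2): 4 holes -> [(0, 5), (1, 5), (2, 5), (3, 5)]
Unfold 2 (reflect across h@4): 8 holes -> [(0, 5), (1, 5), (2, 5), (3, 5), (4, 5), (5, 5), (6, 5), (7, 5)]
Unfold 3 (reflect across h@8): 16 holes -> [(0, 5), (1, 5), (2, 5), (3, 5), (4, 5), (5, 5), (6, 5), (7, 5), (8, 5), (9, 5), (10, 5), (11, 5), (12, 5), (13, 5), (14, 5), (15, 5)]
Holes: [(0, 5), (1, 5), (2, 5), (3, 5), (4, 5), (5, 5), (6, 5), (7, 5), (8, 5), (9, 5), (10, 5), (11, 5), (12, 5), (13, 5), (14, 5), (15, 5)]

Answer: yes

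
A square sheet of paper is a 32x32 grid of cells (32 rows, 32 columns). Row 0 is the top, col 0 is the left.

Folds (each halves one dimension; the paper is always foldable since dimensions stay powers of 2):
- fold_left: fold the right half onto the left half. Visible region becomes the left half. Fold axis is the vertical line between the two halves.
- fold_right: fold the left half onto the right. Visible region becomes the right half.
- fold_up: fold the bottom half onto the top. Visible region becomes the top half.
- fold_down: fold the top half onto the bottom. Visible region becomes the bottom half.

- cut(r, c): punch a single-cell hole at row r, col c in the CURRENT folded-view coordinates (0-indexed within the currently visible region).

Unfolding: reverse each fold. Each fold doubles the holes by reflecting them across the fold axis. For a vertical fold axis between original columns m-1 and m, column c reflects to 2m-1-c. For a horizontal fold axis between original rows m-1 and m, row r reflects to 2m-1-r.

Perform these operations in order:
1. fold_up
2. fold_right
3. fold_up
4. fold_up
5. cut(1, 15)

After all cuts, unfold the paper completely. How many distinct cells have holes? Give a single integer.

Op 1 fold_up: fold axis h@16; visible region now rows[0,16) x cols[0,32) = 16x32
Op 2 fold_right: fold axis v@16; visible region now rows[0,16) x cols[16,32) = 16x16
Op 3 fold_up: fold axis h@8; visible region now rows[0,8) x cols[16,32) = 8x16
Op 4 fold_up: fold axis h@4; visible region now rows[0,4) x cols[16,32) = 4x16
Op 5 cut(1, 15): punch at orig (1,31); cuts so far [(1, 31)]; region rows[0,4) x cols[16,32) = 4x16
Unfold 1 (reflect across h@4): 2 holes -> [(1, 31), (6, 31)]
Unfold 2 (reflect across h@8): 4 holes -> [(1, 31), (6, 31), (9, 31), (14, 31)]
Unfold 3 (reflect across v@16): 8 holes -> [(1, 0), (1, 31), (6, 0), (6, 31), (9, 0), (9, 31), (14, 0), (14, 31)]
Unfold 4 (reflect across h@16): 16 holes -> [(1, 0), (1, 31), (6, 0), (6, 31), (9, 0), (9, 31), (14, 0), (14, 31), (17, 0), (17, 31), (22, 0), (22, 31), (25, 0), (25, 31), (30, 0), (30, 31)]

Answer: 16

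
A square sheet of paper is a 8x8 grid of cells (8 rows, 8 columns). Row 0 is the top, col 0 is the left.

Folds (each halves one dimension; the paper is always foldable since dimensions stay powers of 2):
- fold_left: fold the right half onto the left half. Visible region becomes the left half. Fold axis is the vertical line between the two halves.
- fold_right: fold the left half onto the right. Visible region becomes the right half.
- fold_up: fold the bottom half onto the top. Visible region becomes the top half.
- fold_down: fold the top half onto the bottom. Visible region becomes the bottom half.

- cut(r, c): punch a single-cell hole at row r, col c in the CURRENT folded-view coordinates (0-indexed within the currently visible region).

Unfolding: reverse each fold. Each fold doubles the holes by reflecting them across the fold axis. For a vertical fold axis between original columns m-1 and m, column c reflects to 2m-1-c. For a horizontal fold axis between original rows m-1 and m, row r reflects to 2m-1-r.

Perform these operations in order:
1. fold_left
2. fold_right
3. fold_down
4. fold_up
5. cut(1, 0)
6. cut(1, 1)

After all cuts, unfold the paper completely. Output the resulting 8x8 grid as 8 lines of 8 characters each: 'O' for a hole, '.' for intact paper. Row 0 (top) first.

Op 1 fold_left: fold axis v@4; visible region now rows[0,8) x cols[0,4) = 8x4
Op 2 fold_right: fold axis v@2; visible region now rows[0,8) x cols[2,4) = 8x2
Op 3 fold_down: fold axis h@4; visible region now rows[4,8) x cols[2,4) = 4x2
Op 4 fold_up: fold axis h@6; visible region now rows[4,6) x cols[2,4) = 2x2
Op 5 cut(1, 0): punch at orig (5,2); cuts so far [(5, 2)]; region rows[4,6) x cols[2,4) = 2x2
Op 6 cut(1, 1): punch at orig (5,3); cuts so far [(5, 2), (5, 3)]; region rows[4,6) x cols[2,4) = 2x2
Unfold 1 (reflect across h@6): 4 holes -> [(5, 2), (5, 3), (6, 2), (6, 3)]
Unfold 2 (reflect across h@4): 8 holes -> [(1, 2), (1, 3), (2, 2), (2, 3), (5, 2), (5, 3), (6, 2), (6, 3)]
Unfold 3 (reflect across v@2): 16 holes -> [(1, 0), (1, 1), (1, 2), (1, 3), (2, 0), (2, 1), (2, 2), (2, 3), (5, 0), (5, 1), (5, 2), (5, 3), (6, 0), (6, 1), (6, 2), (6, 3)]
Unfold 4 (reflect across v@4): 32 holes -> [(1, 0), (1, 1), (1, 2), (1, 3), (1, 4), (1, 5), (1, 6), (1, 7), (2, 0), (2, 1), (2, 2), (2, 3), (2, 4), (2, 5), (2, 6), (2, 7), (5, 0), (5, 1), (5, 2), (5, 3), (5, 4), (5, 5), (5, 6), (5, 7), (6, 0), (6, 1), (6, 2), (6, 3), (6, 4), (6, 5), (6, 6), (6, 7)]

Answer: ........
OOOOOOOO
OOOOOOOO
........
........
OOOOOOOO
OOOOOOOO
........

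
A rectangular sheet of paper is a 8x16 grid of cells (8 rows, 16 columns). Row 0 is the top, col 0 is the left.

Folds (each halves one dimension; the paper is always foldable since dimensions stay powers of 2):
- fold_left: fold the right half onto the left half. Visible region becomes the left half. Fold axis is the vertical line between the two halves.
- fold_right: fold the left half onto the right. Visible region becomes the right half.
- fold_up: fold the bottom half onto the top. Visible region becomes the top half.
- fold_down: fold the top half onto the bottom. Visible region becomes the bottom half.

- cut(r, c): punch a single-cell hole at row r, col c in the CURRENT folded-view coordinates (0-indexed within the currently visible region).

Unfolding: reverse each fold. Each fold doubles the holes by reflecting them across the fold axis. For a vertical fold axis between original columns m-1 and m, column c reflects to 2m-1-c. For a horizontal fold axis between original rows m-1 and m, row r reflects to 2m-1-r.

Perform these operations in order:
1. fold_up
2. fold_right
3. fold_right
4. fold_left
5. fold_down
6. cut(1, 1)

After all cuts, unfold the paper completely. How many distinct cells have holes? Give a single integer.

Op 1 fold_up: fold axis h@4; visible region now rows[0,4) x cols[0,16) = 4x16
Op 2 fold_right: fold axis v@8; visible region now rows[0,4) x cols[8,16) = 4x8
Op 3 fold_right: fold axis v@12; visible region now rows[0,4) x cols[12,16) = 4x4
Op 4 fold_left: fold axis v@14; visible region now rows[0,4) x cols[12,14) = 4x2
Op 5 fold_down: fold axis h@2; visible region now rows[2,4) x cols[12,14) = 2x2
Op 6 cut(1, 1): punch at orig (3,13); cuts so far [(3, 13)]; region rows[2,4) x cols[12,14) = 2x2
Unfold 1 (reflect across h@2): 2 holes -> [(0, 13), (3, 13)]
Unfold 2 (reflect across v@14): 4 holes -> [(0, 13), (0, 14), (3, 13), (3, 14)]
Unfold 3 (reflect across v@12): 8 holes -> [(0, 9), (0, 10), (0, 13), (0, 14), (3, 9), (3, 10), (3, 13), (3, 14)]
Unfold 4 (reflect across v@8): 16 holes -> [(0, 1), (0, 2), (0, 5), (0, 6), (0, 9), (0, 10), (0, 13), (0, 14), (3, 1), (3, 2), (3, 5), (3, 6), (3, 9), (3, 10), (3, 13), (3, 14)]
Unfold 5 (reflect across h@4): 32 holes -> [(0, 1), (0, 2), (0, 5), (0, 6), (0, 9), (0, 10), (0, 13), (0, 14), (3, 1), (3, 2), (3, 5), (3, 6), (3, 9), (3, 10), (3, 13), (3, 14), (4, 1), (4, 2), (4, 5), (4, 6), (4, 9), (4, 10), (4, 13), (4, 14), (7, 1), (7, 2), (7, 5), (7, 6), (7, 9), (7, 10), (7, 13), (7, 14)]

Answer: 32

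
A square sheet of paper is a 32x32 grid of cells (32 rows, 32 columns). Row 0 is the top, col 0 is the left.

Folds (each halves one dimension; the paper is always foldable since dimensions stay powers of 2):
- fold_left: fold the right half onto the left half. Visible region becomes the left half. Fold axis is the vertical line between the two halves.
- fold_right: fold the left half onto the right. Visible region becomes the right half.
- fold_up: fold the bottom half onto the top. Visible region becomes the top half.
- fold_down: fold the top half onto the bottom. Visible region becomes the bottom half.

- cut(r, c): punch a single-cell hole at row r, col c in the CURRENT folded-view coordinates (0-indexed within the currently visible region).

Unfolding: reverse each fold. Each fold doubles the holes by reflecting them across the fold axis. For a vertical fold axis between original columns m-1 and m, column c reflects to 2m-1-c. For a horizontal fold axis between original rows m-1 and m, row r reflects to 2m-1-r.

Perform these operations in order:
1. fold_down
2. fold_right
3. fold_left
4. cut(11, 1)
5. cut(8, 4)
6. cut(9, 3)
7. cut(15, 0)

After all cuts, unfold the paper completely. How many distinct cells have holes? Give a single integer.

Op 1 fold_down: fold axis h@16; visible region now rows[16,32) x cols[0,32) = 16x32
Op 2 fold_right: fold axis v@16; visible region now rows[16,32) x cols[16,32) = 16x16
Op 3 fold_left: fold axis v@24; visible region now rows[16,32) x cols[16,24) = 16x8
Op 4 cut(11, 1): punch at orig (27,17); cuts so far [(27, 17)]; region rows[16,32) x cols[16,24) = 16x8
Op 5 cut(8, 4): punch at orig (24,20); cuts so far [(24, 20), (27, 17)]; region rows[16,32) x cols[16,24) = 16x8
Op 6 cut(9, 3): punch at orig (25,19); cuts so far [(24, 20), (25, 19), (27, 17)]; region rows[16,32) x cols[16,24) = 16x8
Op 7 cut(15, 0): punch at orig (31,16); cuts so far [(24, 20), (25, 19), (27, 17), (31, 16)]; region rows[16,32) x cols[16,24) = 16x8
Unfold 1 (reflect across v@24): 8 holes -> [(24, 20), (24, 27), (25, 19), (25, 28), (27, 17), (27, 30), (31, 16), (31, 31)]
Unfold 2 (reflect across v@16): 16 holes -> [(24, 4), (24, 11), (24, 20), (24, 27), (25, 3), (25, 12), (25, 19), (25, 28), (27, 1), (27, 14), (27, 17), (27, 30), (31, 0), (31, 15), (31, 16), (31, 31)]
Unfold 3 (reflect across h@16): 32 holes -> [(0, 0), (0, 15), (0, 16), (0, 31), (4, 1), (4, 14), (4, 17), (4, 30), (6, 3), (6, 12), (6, 19), (6, 28), (7, 4), (7, 11), (7, 20), (7, 27), (24, 4), (24, 11), (24, 20), (24, 27), (25, 3), (25, 12), (25, 19), (25, 28), (27, 1), (27, 14), (27, 17), (27, 30), (31, 0), (31, 15), (31, 16), (31, 31)]

Answer: 32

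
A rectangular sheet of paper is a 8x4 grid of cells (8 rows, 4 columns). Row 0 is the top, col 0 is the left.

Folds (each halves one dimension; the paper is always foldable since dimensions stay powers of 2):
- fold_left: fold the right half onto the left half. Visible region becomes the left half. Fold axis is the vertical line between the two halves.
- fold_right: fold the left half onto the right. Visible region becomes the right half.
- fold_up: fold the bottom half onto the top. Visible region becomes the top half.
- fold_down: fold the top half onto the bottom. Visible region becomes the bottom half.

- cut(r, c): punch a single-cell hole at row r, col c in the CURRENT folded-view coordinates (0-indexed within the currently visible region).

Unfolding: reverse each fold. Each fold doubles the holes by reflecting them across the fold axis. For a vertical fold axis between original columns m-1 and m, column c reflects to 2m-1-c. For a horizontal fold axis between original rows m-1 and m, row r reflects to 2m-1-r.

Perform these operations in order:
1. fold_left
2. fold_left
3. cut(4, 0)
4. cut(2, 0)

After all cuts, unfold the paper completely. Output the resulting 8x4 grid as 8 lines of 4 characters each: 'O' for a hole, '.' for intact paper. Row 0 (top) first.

Answer: ....
....
OOOO
....
OOOO
....
....
....

Derivation:
Op 1 fold_left: fold axis v@2; visible region now rows[0,8) x cols[0,2) = 8x2
Op 2 fold_left: fold axis v@1; visible region now rows[0,8) x cols[0,1) = 8x1
Op 3 cut(4, 0): punch at orig (4,0); cuts so far [(4, 0)]; region rows[0,8) x cols[0,1) = 8x1
Op 4 cut(2, 0): punch at orig (2,0); cuts so far [(2, 0), (4, 0)]; region rows[0,8) x cols[0,1) = 8x1
Unfold 1 (reflect across v@1): 4 holes -> [(2, 0), (2, 1), (4, 0), (4, 1)]
Unfold 2 (reflect across v@2): 8 holes -> [(2, 0), (2, 1), (2, 2), (2, 3), (4, 0), (4, 1), (4, 2), (4, 3)]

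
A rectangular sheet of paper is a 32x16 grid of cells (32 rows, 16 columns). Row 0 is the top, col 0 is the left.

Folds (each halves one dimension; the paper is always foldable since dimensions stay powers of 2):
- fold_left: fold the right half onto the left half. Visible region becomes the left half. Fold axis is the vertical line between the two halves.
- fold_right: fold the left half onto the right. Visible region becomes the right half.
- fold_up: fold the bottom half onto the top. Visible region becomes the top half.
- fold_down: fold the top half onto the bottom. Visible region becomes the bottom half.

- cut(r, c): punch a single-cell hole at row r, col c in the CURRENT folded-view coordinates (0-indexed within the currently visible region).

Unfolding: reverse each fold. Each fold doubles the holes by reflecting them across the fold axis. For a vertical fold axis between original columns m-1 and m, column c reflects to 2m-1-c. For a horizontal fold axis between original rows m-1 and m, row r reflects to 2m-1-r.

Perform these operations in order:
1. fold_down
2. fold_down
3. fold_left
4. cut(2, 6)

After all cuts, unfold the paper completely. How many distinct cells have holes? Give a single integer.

Op 1 fold_down: fold axis h@16; visible region now rows[16,32) x cols[0,16) = 16x16
Op 2 fold_down: fold axis h@24; visible region now rows[24,32) x cols[0,16) = 8x16
Op 3 fold_left: fold axis v@8; visible region now rows[24,32) x cols[0,8) = 8x8
Op 4 cut(2, 6): punch at orig (26,6); cuts so far [(26, 6)]; region rows[24,32) x cols[0,8) = 8x8
Unfold 1 (reflect across v@8): 2 holes -> [(26, 6), (26, 9)]
Unfold 2 (reflect across h@24): 4 holes -> [(21, 6), (21, 9), (26, 6), (26, 9)]
Unfold 3 (reflect across h@16): 8 holes -> [(5, 6), (5, 9), (10, 6), (10, 9), (21, 6), (21, 9), (26, 6), (26, 9)]

Answer: 8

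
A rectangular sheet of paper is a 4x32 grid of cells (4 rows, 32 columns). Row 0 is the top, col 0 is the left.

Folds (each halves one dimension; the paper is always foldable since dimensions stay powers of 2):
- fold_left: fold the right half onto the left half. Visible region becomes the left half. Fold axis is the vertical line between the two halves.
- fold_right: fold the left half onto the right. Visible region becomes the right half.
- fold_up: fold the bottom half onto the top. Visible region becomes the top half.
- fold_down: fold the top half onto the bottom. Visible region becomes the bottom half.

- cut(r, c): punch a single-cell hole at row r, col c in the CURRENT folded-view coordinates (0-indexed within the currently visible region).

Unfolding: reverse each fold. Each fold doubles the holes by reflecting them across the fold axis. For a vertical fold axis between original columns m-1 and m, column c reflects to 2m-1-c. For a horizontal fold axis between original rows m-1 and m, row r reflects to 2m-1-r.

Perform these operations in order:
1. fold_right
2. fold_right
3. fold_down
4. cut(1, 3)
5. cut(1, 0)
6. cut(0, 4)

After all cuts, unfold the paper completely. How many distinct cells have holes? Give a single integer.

Op 1 fold_right: fold axis v@16; visible region now rows[0,4) x cols[16,32) = 4x16
Op 2 fold_right: fold axis v@24; visible region now rows[0,4) x cols[24,32) = 4x8
Op 3 fold_down: fold axis h@2; visible region now rows[2,4) x cols[24,32) = 2x8
Op 4 cut(1, 3): punch at orig (3,27); cuts so far [(3, 27)]; region rows[2,4) x cols[24,32) = 2x8
Op 5 cut(1, 0): punch at orig (3,24); cuts so far [(3, 24), (3, 27)]; region rows[2,4) x cols[24,32) = 2x8
Op 6 cut(0, 4): punch at orig (2,28); cuts so far [(2, 28), (3, 24), (3, 27)]; region rows[2,4) x cols[24,32) = 2x8
Unfold 1 (reflect across h@2): 6 holes -> [(0, 24), (0, 27), (1, 28), (2, 28), (3, 24), (3, 27)]
Unfold 2 (reflect across v@24): 12 holes -> [(0, 20), (0, 23), (0, 24), (0, 27), (1, 19), (1, 28), (2, 19), (2, 28), (3, 20), (3, 23), (3, 24), (3, 27)]
Unfold 3 (reflect across v@16): 24 holes -> [(0, 4), (0, 7), (0, 8), (0, 11), (0, 20), (0, 23), (0, 24), (0, 27), (1, 3), (1, 12), (1, 19), (1, 28), (2, 3), (2, 12), (2, 19), (2, 28), (3, 4), (3, 7), (3, 8), (3, 11), (3, 20), (3, 23), (3, 24), (3, 27)]

Answer: 24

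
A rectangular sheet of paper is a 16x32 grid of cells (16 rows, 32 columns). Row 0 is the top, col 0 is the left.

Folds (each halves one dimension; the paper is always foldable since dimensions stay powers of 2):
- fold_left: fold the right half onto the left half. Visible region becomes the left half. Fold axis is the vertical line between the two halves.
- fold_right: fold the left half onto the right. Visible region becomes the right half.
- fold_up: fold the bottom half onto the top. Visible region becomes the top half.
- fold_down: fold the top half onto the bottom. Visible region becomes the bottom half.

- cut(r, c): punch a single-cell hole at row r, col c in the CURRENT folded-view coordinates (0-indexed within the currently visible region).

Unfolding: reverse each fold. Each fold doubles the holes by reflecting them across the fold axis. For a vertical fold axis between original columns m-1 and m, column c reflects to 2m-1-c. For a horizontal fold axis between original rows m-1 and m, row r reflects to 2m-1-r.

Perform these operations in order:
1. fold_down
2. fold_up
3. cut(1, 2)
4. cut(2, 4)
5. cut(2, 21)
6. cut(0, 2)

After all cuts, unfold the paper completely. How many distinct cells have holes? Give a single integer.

Answer: 16

Derivation:
Op 1 fold_down: fold axis h@8; visible region now rows[8,16) x cols[0,32) = 8x32
Op 2 fold_up: fold axis h@12; visible region now rows[8,12) x cols[0,32) = 4x32
Op 3 cut(1, 2): punch at orig (9,2); cuts so far [(9, 2)]; region rows[8,12) x cols[0,32) = 4x32
Op 4 cut(2, 4): punch at orig (10,4); cuts so far [(9, 2), (10, 4)]; region rows[8,12) x cols[0,32) = 4x32
Op 5 cut(2, 21): punch at orig (10,21); cuts so far [(9, 2), (10, 4), (10, 21)]; region rows[8,12) x cols[0,32) = 4x32
Op 6 cut(0, 2): punch at orig (8,2); cuts so far [(8, 2), (9, 2), (10, 4), (10, 21)]; region rows[8,12) x cols[0,32) = 4x32
Unfold 1 (reflect across h@12): 8 holes -> [(8, 2), (9, 2), (10, 4), (10, 21), (13, 4), (13, 21), (14, 2), (15, 2)]
Unfold 2 (reflect across h@8): 16 holes -> [(0, 2), (1, 2), (2, 4), (2, 21), (5, 4), (5, 21), (6, 2), (7, 2), (8, 2), (9, 2), (10, 4), (10, 21), (13, 4), (13, 21), (14, 2), (15, 2)]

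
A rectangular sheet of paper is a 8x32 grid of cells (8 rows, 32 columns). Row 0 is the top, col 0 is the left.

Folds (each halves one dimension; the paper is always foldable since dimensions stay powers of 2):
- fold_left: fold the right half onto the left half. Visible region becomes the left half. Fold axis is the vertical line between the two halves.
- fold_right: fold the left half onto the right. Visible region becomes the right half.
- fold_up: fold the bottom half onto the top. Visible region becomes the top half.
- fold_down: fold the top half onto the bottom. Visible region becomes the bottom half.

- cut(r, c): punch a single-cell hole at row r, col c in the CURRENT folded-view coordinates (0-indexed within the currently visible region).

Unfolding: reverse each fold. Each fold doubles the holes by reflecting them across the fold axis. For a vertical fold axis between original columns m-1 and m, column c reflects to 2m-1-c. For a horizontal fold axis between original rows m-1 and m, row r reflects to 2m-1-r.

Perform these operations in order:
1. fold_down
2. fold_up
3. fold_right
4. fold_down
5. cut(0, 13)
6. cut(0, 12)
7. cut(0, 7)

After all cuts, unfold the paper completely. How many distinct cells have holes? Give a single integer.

Answer: 48

Derivation:
Op 1 fold_down: fold axis h@4; visible region now rows[4,8) x cols[0,32) = 4x32
Op 2 fold_up: fold axis h@6; visible region now rows[4,6) x cols[0,32) = 2x32
Op 3 fold_right: fold axis v@16; visible region now rows[4,6) x cols[16,32) = 2x16
Op 4 fold_down: fold axis h@5; visible region now rows[5,6) x cols[16,32) = 1x16
Op 5 cut(0, 13): punch at orig (5,29); cuts so far [(5, 29)]; region rows[5,6) x cols[16,32) = 1x16
Op 6 cut(0, 12): punch at orig (5,28); cuts so far [(5, 28), (5, 29)]; region rows[5,6) x cols[16,32) = 1x16
Op 7 cut(0, 7): punch at orig (5,23); cuts so far [(5, 23), (5, 28), (5, 29)]; region rows[5,6) x cols[16,32) = 1x16
Unfold 1 (reflect across h@5): 6 holes -> [(4, 23), (4, 28), (4, 29), (5, 23), (5, 28), (5, 29)]
Unfold 2 (reflect across v@16): 12 holes -> [(4, 2), (4, 3), (4, 8), (4, 23), (4, 28), (4, 29), (5, 2), (5, 3), (5, 8), (5, 23), (5, 28), (5, 29)]
Unfold 3 (reflect across h@6): 24 holes -> [(4, 2), (4, 3), (4, 8), (4, 23), (4, 28), (4, 29), (5, 2), (5, 3), (5, 8), (5, 23), (5, 28), (5, 29), (6, 2), (6, 3), (6, 8), (6, 23), (6, 28), (6, 29), (7, 2), (7, 3), (7, 8), (7, 23), (7, 28), (7, 29)]
Unfold 4 (reflect across h@4): 48 holes -> [(0, 2), (0, 3), (0, 8), (0, 23), (0, 28), (0, 29), (1, 2), (1, 3), (1, 8), (1, 23), (1, 28), (1, 29), (2, 2), (2, 3), (2, 8), (2, 23), (2, 28), (2, 29), (3, 2), (3, 3), (3, 8), (3, 23), (3, 28), (3, 29), (4, 2), (4, 3), (4, 8), (4, 23), (4, 28), (4, 29), (5, 2), (5, 3), (5, 8), (5, 23), (5, 28), (5, 29), (6, 2), (6, 3), (6, 8), (6, 23), (6, 28), (6, 29), (7, 2), (7, 3), (7, 8), (7, 23), (7, 28), (7, 29)]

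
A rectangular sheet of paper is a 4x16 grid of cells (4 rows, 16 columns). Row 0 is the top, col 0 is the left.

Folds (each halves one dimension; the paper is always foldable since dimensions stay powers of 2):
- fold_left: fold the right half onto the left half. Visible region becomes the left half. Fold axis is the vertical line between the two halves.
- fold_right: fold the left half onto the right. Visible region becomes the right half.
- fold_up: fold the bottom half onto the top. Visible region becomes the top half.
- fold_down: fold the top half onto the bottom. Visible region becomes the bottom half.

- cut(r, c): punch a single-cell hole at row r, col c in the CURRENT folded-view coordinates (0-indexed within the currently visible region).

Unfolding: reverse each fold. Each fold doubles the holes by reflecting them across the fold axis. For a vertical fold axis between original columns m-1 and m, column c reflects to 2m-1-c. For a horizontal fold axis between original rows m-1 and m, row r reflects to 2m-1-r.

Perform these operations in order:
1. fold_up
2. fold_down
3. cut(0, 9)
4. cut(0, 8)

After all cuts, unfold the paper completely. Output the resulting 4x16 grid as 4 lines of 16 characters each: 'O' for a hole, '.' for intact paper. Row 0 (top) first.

Op 1 fold_up: fold axis h@2; visible region now rows[0,2) x cols[0,16) = 2x16
Op 2 fold_down: fold axis h@1; visible region now rows[1,2) x cols[0,16) = 1x16
Op 3 cut(0, 9): punch at orig (1,9); cuts so far [(1, 9)]; region rows[1,2) x cols[0,16) = 1x16
Op 4 cut(0, 8): punch at orig (1,8); cuts so far [(1, 8), (1, 9)]; region rows[1,2) x cols[0,16) = 1x16
Unfold 1 (reflect across h@1): 4 holes -> [(0, 8), (0, 9), (1, 8), (1, 9)]
Unfold 2 (reflect across h@2): 8 holes -> [(0, 8), (0, 9), (1, 8), (1, 9), (2, 8), (2, 9), (3, 8), (3, 9)]

Answer: ........OO......
........OO......
........OO......
........OO......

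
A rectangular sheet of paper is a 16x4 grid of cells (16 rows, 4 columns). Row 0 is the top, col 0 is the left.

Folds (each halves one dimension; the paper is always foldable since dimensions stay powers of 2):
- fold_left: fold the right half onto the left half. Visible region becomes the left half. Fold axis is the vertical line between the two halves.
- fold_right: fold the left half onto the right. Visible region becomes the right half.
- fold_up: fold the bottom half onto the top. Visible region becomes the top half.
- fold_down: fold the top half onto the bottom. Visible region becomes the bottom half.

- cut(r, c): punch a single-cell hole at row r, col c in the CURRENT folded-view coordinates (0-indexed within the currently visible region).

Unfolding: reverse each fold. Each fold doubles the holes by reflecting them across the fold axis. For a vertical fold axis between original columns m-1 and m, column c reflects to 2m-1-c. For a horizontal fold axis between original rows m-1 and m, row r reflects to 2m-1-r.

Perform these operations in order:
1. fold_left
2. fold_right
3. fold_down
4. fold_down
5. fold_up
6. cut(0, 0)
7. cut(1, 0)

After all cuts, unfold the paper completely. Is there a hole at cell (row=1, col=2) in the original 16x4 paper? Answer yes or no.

Answer: yes

Derivation:
Op 1 fold_left: fold axis v@2; visible region now rows[0,16) x cols[0,2) = 16x2
Op 2 fold_right: fold axis v@1; visible region now rows[0,16) x cols[1,2) = 16x1
Op 3 fold_down: fold axis h@8; visible region now rows[8,16) x cols[1,2) = 8x1
Op 4 fold_down: fold axis h@12; visible region now rows[12,16) x cols[1,2) = 4x1
Op 5 fold_up: fold axis h@14; visible region now rows[12,14) x cols[1,2) = 2x1
Op 6 cut(0, 0): punch at orig (12,1); cuts so far [(12, 1)]; region rows[12,14) x cols[1,2) = 2x1
Op 7 cut(1, 0): punch at orig (13,1); cuts so far [(12, 1), (13, 1)]; region rows[12,14) x cols[1,2) = 2x1
Unfold 1 (reflect across h@14): 4 holes -> [(12, 1), (13, 1), (14, 1), (15, 1)]
Unfold 2 (reflect across h@12): 8 holes -> [(8, 1), (9, 1), (10, 1), (11, 1), (12, 1), (13, 1), (14, 1), (15, 1)]
Unfold 3 (reflect across h@8): 16 holes -> [(0, 1), (1, 1), (2, 1), (3, 1), (4, 1), (5, 1), (6, 1), (7, 1), (8, 1), (9, 1), (10, 1), (11, 1), (12, 1), (13, 1), (14, 1), (15, 1)]
Unfold 4 (reflect across v@1): 32 holes -> [(0, 0), (0, 1), (1, 0), (1, 1), (2, 0), (2, 1), (3, 0), (3, 1), (4, 0), (4, 1), (5, 0), (5, 1), (6, 0), (6, 1), (7, 0), (7, 1), (8, 0), (8, 1), (9, 0), (9, 1), (10, 0), (10, 1), (11, 0), (11, 1), (12, 0), (12, 1), (13, 0), (13, 1), (14, 0), (14, 1), (15, 0), (15, 1)]
Unfold 5 (reflect across v@2): 64 holes -> [(0, 0), (0, 1), (0, 2), (0, 3), (1, 0), (1, 1), (1, 2), (1, 3), (2, 0), (2, 1), (2, 2), (2, 3), (3, 0), (3, 1), (3, 2), (3, 3), (4, 0), (4, 1), (4, 2), (4, 3), (5, 0), (5, 1), (5, 2), (5, 3), (6, 0), (6, 1), (6, 2), (6, 3), (7, 0), (7, 1), (7, 2), (7, 3), (8, 0), (8, 1), (8, 2), (8, 3), (9, 0), (9, 1), (9, 2), (9, 3), (10, 0), (10, 1), (10, 2), (10, 3), (11, 0), (11, 1), (11, 2), (11, 3), (12, 0), (12, 1), (12, 2), (12, 3), (13, 0), (13, 1), (13, 2), (13, 3), (14, 0), (14, 1), (14, 2), (14, 3), (15, 0), (15, 1), (15, 2), (15, 3)]
Holes: [(0, 0), (0, 1), (0, 2), (0, 3), (1, 0), (1, 1), (1, 2), (1, 3), (2, 0), (2, 1), (2, 2), (2, 3), (3, 0), (3, 1), (3, 2), (3, 3), (4, 0), (4, 1), (4, 2), (4, 3), (5, 0), (5, 1), (5, 2), (5, 3), (6, 0), (6, 1), (6, 2), (6, 3), (7, 0), (7, 1), (7, 2), (7, 3), (8, 0), (8, 1), (8, 2), (8, 3), (9, 0), (9, 1), (9, 2), (9, 3), (10, 0), (10, 1), (10, 2), (10, 3), (11, 0), (11, 1), (11, 2), (11, 3), (12, 0), (12, 1), (12, 2), (12, 3), (13, 0), (13, 1), (13, 2), (13, 3), (14, 0), (14, 1), (14, 2), (14, 3), (15, 0), (15, 1), (15, 2), (15, 3)]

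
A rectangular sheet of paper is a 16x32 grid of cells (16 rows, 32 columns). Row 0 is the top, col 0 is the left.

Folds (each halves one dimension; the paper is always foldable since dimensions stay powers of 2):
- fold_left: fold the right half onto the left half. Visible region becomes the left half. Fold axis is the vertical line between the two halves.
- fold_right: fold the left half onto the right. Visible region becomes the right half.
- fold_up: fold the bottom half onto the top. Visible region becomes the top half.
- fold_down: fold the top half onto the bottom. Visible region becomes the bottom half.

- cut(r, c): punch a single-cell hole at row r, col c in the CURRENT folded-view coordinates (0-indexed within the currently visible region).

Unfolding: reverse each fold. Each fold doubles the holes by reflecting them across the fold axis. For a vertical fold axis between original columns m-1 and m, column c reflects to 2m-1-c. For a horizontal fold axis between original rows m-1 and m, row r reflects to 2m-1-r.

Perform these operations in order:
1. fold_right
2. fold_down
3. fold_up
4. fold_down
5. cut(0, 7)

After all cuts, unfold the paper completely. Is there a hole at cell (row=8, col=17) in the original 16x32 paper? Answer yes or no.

Op 1 fold_right: fold axis v@16; visible region now rows[0,16) x cols[16,32) = 16x16
Op 2 fold_down: fold axis h@8; visible region now rows[8,16) x cols[16,32) = 8x16
Op 3 fold_up: fold axis h@12; visible region now rows[8,12) x cols[16,32) = 4x16
Op 4 fold_down: fold axis h@10; visible region now rows[10,12) x cols[16,32) = 2x16
Op 5 cut(0, 7): punch at orig (10,23); cuts so far [(10, 23)]; region rows[10,12) x cols[16,32) = 2x16
Unfold 1 (reflect across h@10): 2 holes -> [(9, 23), (10, 23)]
Unfold 2 (reflect across h@12): 4 holes -> [(9, 23), (10, 23), (13, 23), (14, 23)]
Unfold 3 (reflect across h@8): 8 holes -> [(1, 23), (2, 23), (5, 23), (6, 23), (9, 23), (10, 23), (13, 23), (14, 23)]
Unfold 4 (reflect across v@16): 16 holes -> [(1, 8), (1, 23), (2, 8), (2, 23), (5, 8), (5, 23), (6, 8), (6, 23), (9, 8), (9, 23), (10, 8), (10, 23), (13, 8), (13, 23), (14, 8), (14, 23)]
Holes: [(1, 8), (1, 23), (2, 8), (2, 23), (5, 8), (5, 23), (6, 8), (6, 23), (9, 8), (9, 23), (10, 8), (10, 23), (13, 8), (13, 23), (14, 8), (14, 23)]

Answer: no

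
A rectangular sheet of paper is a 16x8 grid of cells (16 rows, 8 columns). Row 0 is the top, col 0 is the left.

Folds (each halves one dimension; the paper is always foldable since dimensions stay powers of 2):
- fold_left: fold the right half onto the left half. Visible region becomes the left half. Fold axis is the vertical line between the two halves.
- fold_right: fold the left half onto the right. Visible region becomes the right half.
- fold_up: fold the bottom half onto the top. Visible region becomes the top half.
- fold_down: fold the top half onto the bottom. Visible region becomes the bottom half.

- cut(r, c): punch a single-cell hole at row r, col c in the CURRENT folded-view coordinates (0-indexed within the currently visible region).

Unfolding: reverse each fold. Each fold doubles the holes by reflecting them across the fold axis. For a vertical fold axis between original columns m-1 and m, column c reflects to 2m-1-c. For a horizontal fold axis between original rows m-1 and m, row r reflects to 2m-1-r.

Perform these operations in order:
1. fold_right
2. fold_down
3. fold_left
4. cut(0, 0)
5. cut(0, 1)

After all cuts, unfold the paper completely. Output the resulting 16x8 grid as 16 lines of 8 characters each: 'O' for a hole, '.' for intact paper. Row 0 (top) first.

Answer: ........
........
........
........
........
........
........
OOOOOOOO
OOOOOOOO
........
........
........
........
........
........
........

Derivation:
Op 1 fold_right: fold axis v@4; visible region now rows[0,16) x cols[4,8) = 16x4
Op 2 fold_down: fold axis h@8; visible region now rows[8,16) x cols[4,8) = 8x4
Op 3 fold_left: fold axis v@6; visible region now rows[8,16) x cols[4,6) = 8x2
Op 4 cut(0, 0): punch at orig (8,4); cuts so far [(8, 4)]; region rows[8,16) x cols[4,6) = 8x2
Op 5 cut(0, 1): punch at orig (8,5); cuts so far [(8, 4), (8, 5)]; region rows[8,16) x cols[4,6) = 8x2
Unfold 1 (reflect across v@6): 4 holes -> [(8, 4), (8, 5), (8, 6), (8, 7)]
Unfold 2 (reflect across h@8): 8 holes -> [(7, 4), (7, 5), (7, 6), (7, 7), (8, 4), (8, 5), (8, 6), (8, 7)]
Unfold 3 (reflect across v@4): 16 holes -> [(7, 0), (7, 1), (7, 2), (7, 3), (7, 4), (7, 5), (7, 6), (7, 7), (8, 0), (8, 1), (8, 2), (8, 3), (8, 4), (8, 5), (8, 6), (8, 7)]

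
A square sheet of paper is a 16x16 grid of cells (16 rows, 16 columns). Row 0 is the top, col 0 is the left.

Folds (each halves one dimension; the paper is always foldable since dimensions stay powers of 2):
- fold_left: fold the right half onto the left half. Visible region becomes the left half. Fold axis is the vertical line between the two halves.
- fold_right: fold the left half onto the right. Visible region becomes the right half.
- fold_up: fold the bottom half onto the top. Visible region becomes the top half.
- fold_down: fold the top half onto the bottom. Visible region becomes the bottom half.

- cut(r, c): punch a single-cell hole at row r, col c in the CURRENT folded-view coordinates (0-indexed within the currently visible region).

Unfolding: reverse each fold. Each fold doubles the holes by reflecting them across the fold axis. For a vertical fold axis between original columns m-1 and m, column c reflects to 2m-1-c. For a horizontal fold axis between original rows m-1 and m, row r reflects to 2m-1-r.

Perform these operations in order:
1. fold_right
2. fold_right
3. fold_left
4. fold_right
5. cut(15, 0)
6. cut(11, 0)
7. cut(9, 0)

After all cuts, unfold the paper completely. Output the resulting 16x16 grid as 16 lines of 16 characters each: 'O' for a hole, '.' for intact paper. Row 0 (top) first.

Answer: ................
................
................
................
................
................
................
................
................
OOOOOOOOOOOOOOOO
................
OOOOOOOOOOOOOOOO
................
................
................
OOOOOOOOOOOOOOOO

Derivation:
Op 1 fold_right: fold axis v@8; visible region now rows[0,16) x cols[8,16) = 16x8
Op 2 fold_right: fold axis v@12; visible region now rows[0,16) x cols[12,16) = 16x4
Op 3 fold_left: fold axis v@14; visible region now rows[0,16) x cols[12,14) = 16x2
Op 4 fold_right: fold axis v@13; visible region now rows[0,16) x cols[13,14) = 16x1
Op 5 cut(15, 0): punch at orig (15,13); cuts so far [(15, 13)]; region rows[0,16) x cols[13,14) = 16x1
Op 6 cut(11, 0): punch at orig (11,13); cuts so far [(11, 13), (15, 13)]; region rows[0,16) x cols[13,14) = 16x1
Op 7 cut(9, 0): punch at orig (9,13); cuts so far [(9, 13), (11, 13), (15, 13)]; region rows[0,16) x cols[13,14) = 16x1
Unfold 1 (reflect across v@13): 6 holes -> [(9, 12), (9, 13), (11, 12), (11, 13), (15, 12), (15, 13)]
Unfold 2 (reflect across v@14): 12 holes -> [(9, 12), (9, 13), (9, 14), (9, 15), (11, 12), (11, 13), (11, 14), (11, 15), (15, 12), (15, 13), (15, 14), (15, 15)]
Unfold 3 (reflect across v@12): 24 holes -> [(9, 8), (9, 9), (9, 10), (9, 11), (9, 12), (9, 13), (9, 14), (9, 15), (11, 8), (11, 9), (11, 10), (11, 11), (11, 12), (11, 13), (11, 14), (11, 15), (15, 8), (15, 9), (15, 10), (15, 11), (15, 12), (15, 13), (15, 14), (15, 15)]
Unfold 4 (reflect across v@8): 48 holes -> [(9, 0), (9, 1), (9, 2), (9, 3), (9, 4), (9, 5), (9, 6), (9, 7), (9, 8), (9, 9), (9, 10), (9, 11), (9, 12), (9, 13), (9, 14), (9, 15), (11, 0), (11, 1), (11, 2), (11, 3), (11, 4), (11, 5), (11, 6), (11, 7), (11, 8), (11, 9), (11, 10), (11, 11), (11, 12), (11, 13), (11, 14), (11, 15), (15, 0), (15, 1), (15, 2), (15, 3), (15, 4), (15, 5), (15, 6), (15, 7), (15, 8), (15, 9), (15, 10), (15, 11), (15, 12), (15, 13), (15, 14), (15, 15)]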